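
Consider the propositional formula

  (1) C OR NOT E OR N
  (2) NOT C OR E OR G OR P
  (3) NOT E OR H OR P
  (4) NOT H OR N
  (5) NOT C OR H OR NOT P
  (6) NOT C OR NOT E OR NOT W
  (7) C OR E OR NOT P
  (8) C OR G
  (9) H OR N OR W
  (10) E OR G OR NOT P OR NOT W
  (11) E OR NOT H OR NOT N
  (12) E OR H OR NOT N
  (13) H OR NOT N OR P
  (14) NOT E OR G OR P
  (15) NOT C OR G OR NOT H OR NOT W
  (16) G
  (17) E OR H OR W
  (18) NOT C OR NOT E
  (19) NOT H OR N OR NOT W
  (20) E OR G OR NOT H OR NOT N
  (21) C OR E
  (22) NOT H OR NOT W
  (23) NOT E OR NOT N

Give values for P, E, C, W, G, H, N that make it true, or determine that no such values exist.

P = False, E = False, C = True, W = True, G = True, H = False, N = False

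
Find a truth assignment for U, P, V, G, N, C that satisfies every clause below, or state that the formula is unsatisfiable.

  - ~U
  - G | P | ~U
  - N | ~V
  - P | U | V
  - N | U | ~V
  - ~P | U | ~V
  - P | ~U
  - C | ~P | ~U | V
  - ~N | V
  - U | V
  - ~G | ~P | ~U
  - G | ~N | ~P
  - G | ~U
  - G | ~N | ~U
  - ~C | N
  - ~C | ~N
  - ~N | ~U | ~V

U = False, P = False, V = True, G = False, N = True, C = False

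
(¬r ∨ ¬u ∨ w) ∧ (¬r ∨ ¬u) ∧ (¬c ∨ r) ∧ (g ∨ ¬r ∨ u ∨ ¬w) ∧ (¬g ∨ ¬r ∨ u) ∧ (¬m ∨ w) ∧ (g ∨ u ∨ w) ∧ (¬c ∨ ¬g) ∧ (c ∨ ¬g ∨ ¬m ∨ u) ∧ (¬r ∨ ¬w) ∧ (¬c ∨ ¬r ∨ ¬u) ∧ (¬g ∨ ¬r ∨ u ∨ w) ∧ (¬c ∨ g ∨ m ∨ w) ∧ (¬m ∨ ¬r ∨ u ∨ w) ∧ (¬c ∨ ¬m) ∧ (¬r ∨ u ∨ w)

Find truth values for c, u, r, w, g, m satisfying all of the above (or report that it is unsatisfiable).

c = False; u = True; r = False; w = True; g = True; m = True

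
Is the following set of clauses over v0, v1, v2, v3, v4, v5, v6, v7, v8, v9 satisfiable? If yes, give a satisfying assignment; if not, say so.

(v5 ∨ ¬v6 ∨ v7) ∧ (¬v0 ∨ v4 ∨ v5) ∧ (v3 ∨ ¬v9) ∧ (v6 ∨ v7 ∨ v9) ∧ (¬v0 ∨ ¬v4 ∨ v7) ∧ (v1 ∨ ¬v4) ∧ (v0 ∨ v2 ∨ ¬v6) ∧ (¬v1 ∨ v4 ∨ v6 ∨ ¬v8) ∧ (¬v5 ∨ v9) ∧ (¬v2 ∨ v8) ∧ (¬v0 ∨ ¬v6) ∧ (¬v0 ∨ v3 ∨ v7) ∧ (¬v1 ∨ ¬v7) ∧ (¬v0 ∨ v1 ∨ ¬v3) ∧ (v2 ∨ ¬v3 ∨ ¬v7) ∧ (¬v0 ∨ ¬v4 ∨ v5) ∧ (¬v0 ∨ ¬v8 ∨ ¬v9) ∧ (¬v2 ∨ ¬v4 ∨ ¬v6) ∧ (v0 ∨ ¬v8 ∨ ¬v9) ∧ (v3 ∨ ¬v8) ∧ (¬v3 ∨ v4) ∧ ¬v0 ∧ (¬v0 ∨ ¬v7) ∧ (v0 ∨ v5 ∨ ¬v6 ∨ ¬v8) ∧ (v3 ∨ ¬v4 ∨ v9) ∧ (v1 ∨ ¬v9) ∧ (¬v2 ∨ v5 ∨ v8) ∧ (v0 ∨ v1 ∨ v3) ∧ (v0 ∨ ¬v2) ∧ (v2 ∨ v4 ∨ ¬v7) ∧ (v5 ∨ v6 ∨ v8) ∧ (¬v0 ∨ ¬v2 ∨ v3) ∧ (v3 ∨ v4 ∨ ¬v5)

v0 = False, v1 = True, v2 = False, v3 = True, v4 = True, v5 = True, v6 = False, v7 = False, v8 = False, v9 = True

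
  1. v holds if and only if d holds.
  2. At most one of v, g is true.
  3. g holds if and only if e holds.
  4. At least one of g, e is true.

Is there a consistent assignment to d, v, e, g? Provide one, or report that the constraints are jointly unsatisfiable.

d=F, v=F, e=T, g=T

  (1) v=F, d=F — same ✓
  (2) {v, g}: 1 true — at most one ✓
  (3) g=T, e=T — same ✓
  (4) {g, e}: 2 true — at least one ✓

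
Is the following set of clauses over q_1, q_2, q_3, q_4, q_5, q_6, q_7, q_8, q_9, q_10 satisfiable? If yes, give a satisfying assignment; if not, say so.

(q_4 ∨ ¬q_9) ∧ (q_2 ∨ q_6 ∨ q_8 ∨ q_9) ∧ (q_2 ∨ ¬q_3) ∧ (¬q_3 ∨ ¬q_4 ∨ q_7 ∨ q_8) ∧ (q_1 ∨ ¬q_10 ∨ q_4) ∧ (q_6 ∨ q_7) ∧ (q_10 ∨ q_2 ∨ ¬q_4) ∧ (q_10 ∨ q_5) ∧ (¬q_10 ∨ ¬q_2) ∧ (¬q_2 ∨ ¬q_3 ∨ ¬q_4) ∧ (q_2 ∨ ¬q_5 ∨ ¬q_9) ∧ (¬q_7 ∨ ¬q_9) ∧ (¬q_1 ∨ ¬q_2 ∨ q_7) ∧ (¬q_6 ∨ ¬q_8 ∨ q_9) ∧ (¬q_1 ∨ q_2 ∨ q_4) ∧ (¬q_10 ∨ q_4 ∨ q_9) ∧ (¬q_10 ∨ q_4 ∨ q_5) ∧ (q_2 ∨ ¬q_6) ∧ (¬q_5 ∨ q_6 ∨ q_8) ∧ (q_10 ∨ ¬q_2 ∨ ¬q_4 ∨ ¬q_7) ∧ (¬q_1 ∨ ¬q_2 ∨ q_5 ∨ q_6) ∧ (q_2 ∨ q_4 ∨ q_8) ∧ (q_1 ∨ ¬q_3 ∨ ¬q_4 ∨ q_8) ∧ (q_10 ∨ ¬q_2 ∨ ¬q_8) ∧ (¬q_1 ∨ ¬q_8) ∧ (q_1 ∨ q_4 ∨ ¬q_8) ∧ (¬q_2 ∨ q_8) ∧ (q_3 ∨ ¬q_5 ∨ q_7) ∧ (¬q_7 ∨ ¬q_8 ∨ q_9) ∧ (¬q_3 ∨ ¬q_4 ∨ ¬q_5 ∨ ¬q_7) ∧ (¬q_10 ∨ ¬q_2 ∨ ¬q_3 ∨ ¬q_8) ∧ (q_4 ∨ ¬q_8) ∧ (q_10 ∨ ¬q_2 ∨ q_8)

The formula is unsatisfiable.

Case q_2 = True:
  (¬q_10 ∨ ¬q_2) forces q_10 = False.
  (q_10 ∨ q_5) forces q_5 = True.
  (q_10 ∨ ¬q_2 ∨ ¬q_8) forces q_8 = False.
  Clause (¬q_2 ∨ q_8) is falsified — contradiction.
Case q_2 = False:
  (q_2 ∨ ¬q_3) forces q_3 = False.
  (q_2 ∨ ¬q_6) forces q_6 = False.
  (q_6 ∨ q_7) forces q_7 = True.
  (¬q_7 ∨ ¬q_9) forces q_9 = False.
  (q_2 ∨ q_6 ∨ q_8 ∨ q_9) forces q_8 = True.
  Clause (¬q_7 ∨ ¬q_8 ∨ q_9) is falsified — contradiction.
Both cases fail, so the formula is unsatisfiable.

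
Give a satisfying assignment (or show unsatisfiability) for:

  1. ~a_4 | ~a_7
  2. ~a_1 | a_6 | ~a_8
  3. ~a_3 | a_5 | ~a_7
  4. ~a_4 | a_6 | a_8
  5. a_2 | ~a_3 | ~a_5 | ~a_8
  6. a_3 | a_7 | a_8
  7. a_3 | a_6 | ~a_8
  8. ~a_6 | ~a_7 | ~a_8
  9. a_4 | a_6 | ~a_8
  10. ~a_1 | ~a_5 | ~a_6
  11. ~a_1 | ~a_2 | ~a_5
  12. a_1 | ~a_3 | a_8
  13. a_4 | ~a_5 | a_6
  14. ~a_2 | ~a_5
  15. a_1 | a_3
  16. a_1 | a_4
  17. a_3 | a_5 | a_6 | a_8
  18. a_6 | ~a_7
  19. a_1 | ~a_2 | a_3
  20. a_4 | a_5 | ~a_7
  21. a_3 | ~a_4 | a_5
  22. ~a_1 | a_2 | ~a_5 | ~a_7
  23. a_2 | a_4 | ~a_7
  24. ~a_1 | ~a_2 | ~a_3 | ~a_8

a_1: True, a_2: True, a_3: True, a_4: False, a_5: False, a_6: True, a_7: False, a_8: False

Set a_1 = True.
Set a_2 = True.
  then (~a_1 | ~a_2 | ~a_5) forces a_5 = False.
Set a_3 = True.
  then (~a_3 | a_5 | ~a_7) forces a_7 = False.
  then (~a_1 | ~a_2 | ~a_3 | ~a_8) forces a_8 = False.
Set a_4 = False.
Set a_6 = True.
All clauses satisfied.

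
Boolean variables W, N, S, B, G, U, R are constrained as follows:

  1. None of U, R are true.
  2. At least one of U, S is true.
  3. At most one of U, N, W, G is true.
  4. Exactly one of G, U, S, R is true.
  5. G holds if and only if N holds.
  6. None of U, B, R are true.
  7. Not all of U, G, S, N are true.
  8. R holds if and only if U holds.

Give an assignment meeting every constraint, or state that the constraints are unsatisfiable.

W = False; N = False; S = True; B = False; G = False; U = False; R = False

  (1) {U, R}: 0 true — none ✓
  (2) {U, S}: 1 true — at least one ✓
  (3) {U, N, W, G}: 0 true — at most one ✓
  (4) {G, U, S, R}: 1 true — exactly one ✓
  (5) G=F, N=F — same ✓
  (6) {U, B, R}: 0 true — none ✓
  (7) {U, G, S, N}: 1/4 true — not all ✓
  (8) R=F, U=F — same ✓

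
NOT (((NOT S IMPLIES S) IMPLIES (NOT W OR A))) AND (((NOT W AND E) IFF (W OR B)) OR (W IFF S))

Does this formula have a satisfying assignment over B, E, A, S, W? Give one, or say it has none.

B = True, E = False, A = False, S = True, W = True

  NOT (((NOT S IMPLIES S) IMPLIES (NOT W OR A))) = True
    (NOT S IMPLIES S) IMPLIES (NOT W OR A) = False
      NOT S IMPLIES S = True
        NOT S = False
      NOT W OR A = False
        NOT W = False
  ((NOT W AND E) IFF (W OR B)) OR (W IFF S) = True
    (NOT W AND E) IFF (W OR B) = False
      NOT W AND E = False
        NOT W = False
      W OR B = True
    W IFF S = True
Both conjuncts True, so the formula holds.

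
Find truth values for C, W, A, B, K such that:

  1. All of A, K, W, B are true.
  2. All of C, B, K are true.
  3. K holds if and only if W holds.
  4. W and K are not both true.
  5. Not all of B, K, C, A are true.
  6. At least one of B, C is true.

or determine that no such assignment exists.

Case W = True:
  (1) forces A = True.
  (1) forces K = True.
  Constraint (4) is violated (W=T, K=T) — contradiction.
Case W = False:
  Constraint (1) is violated (W=F) — contradiction.
Both cases fail — unsatisfiable.

UNSATISFIABLE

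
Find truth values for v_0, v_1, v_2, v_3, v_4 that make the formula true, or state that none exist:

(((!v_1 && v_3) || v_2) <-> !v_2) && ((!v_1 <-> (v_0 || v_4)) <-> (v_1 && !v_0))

v_0 = False; v_1 = False; v_2 = False; v_3 = True; v_4 = False

  ((!v_1 && v_3) || v_2) <-> !v_2 = True
    (!v_1 && v_3) || v_2 = True
      !v_1 && v_3 = True
        !v_1 = True
    !v_2 = True
  (!v_1 <-> (v_0 || v_4)) <-> (v_1 && !v_0) = True
    !v_1 <-> (v_0 || v_4) = False
      !v_1 = True
      v_0 || v_4 = False
    v_1 && !v_0 = False
      !v_0 = True
Both conjuncts True, so the formula holds.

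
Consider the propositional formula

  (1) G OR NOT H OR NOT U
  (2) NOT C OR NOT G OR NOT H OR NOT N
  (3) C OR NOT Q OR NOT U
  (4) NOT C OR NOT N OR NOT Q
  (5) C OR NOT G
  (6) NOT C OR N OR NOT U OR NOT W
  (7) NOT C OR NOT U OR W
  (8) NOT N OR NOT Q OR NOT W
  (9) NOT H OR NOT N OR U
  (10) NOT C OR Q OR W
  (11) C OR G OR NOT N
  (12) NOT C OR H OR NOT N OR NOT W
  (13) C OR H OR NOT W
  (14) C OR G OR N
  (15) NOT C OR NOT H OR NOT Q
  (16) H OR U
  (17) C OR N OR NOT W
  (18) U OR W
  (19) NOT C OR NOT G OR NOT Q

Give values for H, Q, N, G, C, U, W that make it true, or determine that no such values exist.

H = True, Q = False, N = False, G = True, C = True, U = False, W = True

Set H = True.
Try Q = True:
  (NOT C OR NOT H OR NOT Q) forces C = False.
  (C OR NOT Q OR NOT U) forces U = False.
  (C OR NOT G) forces G = False.
  (NOT H OR NOT N OR U) forces N = False.
  clause (C OR G OR N) is falsified — backtrack.
So Q = False.
Try N = True:
  (NOT H OR NOT N OR U) forces U = True.
  (G OR NOT H OR NOT U) forces G = True.
  (NOT C OR NOT G OR NOT H OR NOT N) forces C = False.
  clause (C OR NOT G) is falsified — backtrack.
So N = False.
Set G = True.
  then (C OR NOT G) forces C = True.
  then (NOT C OR Q OR W) forces W = True.
  then (NOT C OR N OR NOT U OR NOT W) forces U = False.
All clauses satisfied.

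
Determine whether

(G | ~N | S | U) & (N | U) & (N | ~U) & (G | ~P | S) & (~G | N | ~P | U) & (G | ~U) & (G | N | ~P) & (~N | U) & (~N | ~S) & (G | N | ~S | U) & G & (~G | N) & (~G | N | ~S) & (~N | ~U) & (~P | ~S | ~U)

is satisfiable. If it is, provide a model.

UNSATISFIABLE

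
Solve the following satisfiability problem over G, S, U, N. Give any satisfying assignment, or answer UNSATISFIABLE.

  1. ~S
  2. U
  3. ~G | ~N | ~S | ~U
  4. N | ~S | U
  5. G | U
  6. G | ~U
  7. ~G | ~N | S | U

G: True, S: False, U: True, N: False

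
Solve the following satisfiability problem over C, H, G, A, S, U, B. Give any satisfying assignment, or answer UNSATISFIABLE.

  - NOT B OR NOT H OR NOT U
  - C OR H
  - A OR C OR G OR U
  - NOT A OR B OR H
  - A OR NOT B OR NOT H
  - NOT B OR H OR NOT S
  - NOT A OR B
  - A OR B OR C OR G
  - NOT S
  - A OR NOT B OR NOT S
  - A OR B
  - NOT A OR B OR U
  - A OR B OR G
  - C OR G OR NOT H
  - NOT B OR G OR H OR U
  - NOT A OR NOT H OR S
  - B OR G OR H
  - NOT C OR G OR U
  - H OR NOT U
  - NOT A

C: True, H: False, G: True, A: False, S: False, U: False, B: True

Unit clause (NOT S) forces S = False.
Unit clause (NOT A) forces A = False.
In (A OR B) only B is left, so B = True.
In (A OR NOT B OR NOT H) only NOT H is left, so H = False.
In (H OR NOT U) only NOT U is left, so U = False.
In (C OR H) only C is left, so C = True.
In (NOT B OR G OR H OR U) only G is left, so G = True.
All clauses satisfied.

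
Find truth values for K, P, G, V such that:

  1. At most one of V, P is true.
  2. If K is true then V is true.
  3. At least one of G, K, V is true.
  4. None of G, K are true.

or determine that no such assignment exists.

K: False; P: False; G: False; V: True

  (1) {V, P}: 1 true — at most one ✓
  (2) K=F ⇒ V: vacuous ✓
  (3) {G, K, V}: 1 true — at least one ✓
  (4) {G, K}: 0 true — none ✓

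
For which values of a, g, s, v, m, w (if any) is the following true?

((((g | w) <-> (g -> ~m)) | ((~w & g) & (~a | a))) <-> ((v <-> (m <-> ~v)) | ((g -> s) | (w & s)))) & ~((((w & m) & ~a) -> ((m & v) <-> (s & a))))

a = False, g = True, s = False, v = True, m = True, w = True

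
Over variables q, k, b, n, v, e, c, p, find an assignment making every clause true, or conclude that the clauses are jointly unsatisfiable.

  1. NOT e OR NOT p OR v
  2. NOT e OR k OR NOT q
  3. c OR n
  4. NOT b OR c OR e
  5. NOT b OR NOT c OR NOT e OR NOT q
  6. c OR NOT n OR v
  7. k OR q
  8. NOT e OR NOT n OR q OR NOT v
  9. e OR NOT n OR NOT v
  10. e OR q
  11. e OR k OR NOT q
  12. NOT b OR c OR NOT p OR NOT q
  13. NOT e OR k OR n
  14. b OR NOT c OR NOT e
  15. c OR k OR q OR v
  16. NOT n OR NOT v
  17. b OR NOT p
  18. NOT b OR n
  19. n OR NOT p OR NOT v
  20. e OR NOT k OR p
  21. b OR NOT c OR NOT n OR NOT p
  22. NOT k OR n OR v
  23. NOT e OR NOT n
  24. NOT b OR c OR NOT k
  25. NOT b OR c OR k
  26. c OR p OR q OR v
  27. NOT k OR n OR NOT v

Set q = True.
Try k = False:
  (NOT e OR k OR NOT q) forces e = False.
  clause (e OR k OR NOT q) is falsified — backtrack.
So k = True.
Set b = True.
  then (NOT b OR n) forces n = True.
  then (NOT e OR NOT n) forces e = False.
  then (NOT b OR c OR NOT k) forces c = True.
  then (e OR NOT n OR NOT v) forces v = False.
  then (e OR NOT k OR p) forces p = True.
All clauses satisfied.

q=T; k=T; b=T; n=T; v=F; e=F; c=T; p=T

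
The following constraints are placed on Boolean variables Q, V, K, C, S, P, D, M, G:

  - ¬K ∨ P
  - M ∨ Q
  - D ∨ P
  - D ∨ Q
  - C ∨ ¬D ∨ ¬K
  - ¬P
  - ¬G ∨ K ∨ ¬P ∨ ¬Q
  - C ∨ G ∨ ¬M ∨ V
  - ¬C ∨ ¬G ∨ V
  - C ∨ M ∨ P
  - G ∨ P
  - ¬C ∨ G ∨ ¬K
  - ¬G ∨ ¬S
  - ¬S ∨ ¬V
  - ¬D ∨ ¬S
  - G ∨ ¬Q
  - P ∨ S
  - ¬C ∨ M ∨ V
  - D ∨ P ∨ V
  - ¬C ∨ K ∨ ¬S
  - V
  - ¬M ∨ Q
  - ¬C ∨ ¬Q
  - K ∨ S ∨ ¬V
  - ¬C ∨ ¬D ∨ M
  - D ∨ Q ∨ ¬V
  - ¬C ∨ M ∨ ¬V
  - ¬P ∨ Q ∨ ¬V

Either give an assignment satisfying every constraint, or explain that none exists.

Unsatisfiable — no assignment works.

Case S = True:
  (¬P) forces P = False.
  (¬K ∨ P) forces K = False.
  (D ∨ P) forces D = True.
  Clause (¬D ∨ ¬S) is falsified — contradiction.
Case S = False:
  (¬P) forces P = False.
  Clause (P ∨ S) is falsified — contradiction.
Both cases fail, so the formula is unsatisfiable.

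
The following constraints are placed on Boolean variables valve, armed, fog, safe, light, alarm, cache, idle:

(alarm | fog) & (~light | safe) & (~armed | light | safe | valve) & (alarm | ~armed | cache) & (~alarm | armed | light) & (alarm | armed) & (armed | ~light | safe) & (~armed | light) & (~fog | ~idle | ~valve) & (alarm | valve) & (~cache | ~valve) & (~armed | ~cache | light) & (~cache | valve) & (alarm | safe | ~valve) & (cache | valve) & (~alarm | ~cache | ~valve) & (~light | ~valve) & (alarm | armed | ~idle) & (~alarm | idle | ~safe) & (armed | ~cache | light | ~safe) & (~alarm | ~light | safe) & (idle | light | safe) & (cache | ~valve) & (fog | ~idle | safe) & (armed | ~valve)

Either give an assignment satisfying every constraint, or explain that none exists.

Unsatisfiable — no assignment works.

Case cache = True:
  (~cache | ~valve) forces valve = False.
  Clause (~cache | valve) is falsified — contradiction.
Case cache = False:
  (cache | valve) forces valve = True.
  Clause (cache | ~valve) is falsified — contradiction.
Both cases fail, so the formula is unsatisfiable.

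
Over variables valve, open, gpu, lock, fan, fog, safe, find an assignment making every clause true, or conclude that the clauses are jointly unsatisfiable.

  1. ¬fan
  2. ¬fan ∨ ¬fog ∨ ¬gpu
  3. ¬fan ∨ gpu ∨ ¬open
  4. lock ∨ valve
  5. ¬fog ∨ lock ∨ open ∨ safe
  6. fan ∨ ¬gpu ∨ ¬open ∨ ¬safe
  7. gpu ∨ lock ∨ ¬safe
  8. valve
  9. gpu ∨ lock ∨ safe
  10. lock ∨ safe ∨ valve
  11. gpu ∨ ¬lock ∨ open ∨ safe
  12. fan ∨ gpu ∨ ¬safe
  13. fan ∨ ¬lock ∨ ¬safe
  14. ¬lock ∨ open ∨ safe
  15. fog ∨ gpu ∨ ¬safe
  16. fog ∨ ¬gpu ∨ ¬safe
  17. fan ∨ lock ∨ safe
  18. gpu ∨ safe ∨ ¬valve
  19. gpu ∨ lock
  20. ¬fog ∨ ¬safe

valve=T, open=T, gpu=T, lock=T, fan=F, fog=T, safe=F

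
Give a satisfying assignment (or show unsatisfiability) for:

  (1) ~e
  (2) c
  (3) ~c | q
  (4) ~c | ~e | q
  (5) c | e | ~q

Unit clause (~e) forces e = False.
Unit clause (c) forces c = True.
In (~c | q) only q is left, so q = True.
Check each clause:
  (~e): ~e holds.
  (c): c holds.
  (~c | q): q holds.
  (~c | ~e | q): ~e holds.
  (c | e | ~q): c holds.
All clauses satisfied.

q: True, c: True, e: False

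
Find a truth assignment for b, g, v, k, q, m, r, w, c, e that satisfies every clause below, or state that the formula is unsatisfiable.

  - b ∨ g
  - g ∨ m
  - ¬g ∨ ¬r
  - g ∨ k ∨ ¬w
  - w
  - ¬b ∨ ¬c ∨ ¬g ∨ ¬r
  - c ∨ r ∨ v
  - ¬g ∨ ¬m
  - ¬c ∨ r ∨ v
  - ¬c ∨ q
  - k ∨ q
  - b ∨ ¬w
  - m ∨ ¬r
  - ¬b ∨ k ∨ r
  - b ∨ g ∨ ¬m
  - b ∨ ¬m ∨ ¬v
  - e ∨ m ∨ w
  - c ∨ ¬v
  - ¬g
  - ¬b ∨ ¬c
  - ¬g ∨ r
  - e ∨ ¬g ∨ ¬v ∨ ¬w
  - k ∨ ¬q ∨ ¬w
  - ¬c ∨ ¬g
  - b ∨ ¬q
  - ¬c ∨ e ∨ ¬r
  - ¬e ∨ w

b = True, g = False, v = False, k = True, q = True, m = True, r = True, w = True, c = False, e = True

Unit clause (w) forces w = True.
In (b ∨ ¬w) only b is left, so b = True.
Unit clause (¬g) forces g = False.
In (¬b ∨ ¬c) only ¬c is left, so c = False.
In (g ∨ m) only m is left, so m = True.
In (g ∨ k ∨ ¬w) only k is left, so k = True.
In (c ∨ ¬v) only ¬v is left, so v = False.
In (c ∨ r ∨ v) only r is left, so r = True.
Set q = True.
Set e = True.
All clauses satisfied.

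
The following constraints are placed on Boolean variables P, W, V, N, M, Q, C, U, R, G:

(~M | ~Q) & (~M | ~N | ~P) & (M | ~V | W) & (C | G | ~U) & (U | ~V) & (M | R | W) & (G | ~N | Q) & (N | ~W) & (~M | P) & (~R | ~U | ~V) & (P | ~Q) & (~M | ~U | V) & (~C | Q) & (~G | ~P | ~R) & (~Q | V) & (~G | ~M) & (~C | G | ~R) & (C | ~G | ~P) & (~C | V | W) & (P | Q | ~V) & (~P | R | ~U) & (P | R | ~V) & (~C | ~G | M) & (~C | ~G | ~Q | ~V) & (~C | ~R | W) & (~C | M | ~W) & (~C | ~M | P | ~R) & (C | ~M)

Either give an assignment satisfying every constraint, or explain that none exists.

Set P = False.
  then (~M | P) forces M = False.
  then (P | ~Q) forces Q = False.
  then (~C | Q) forces C = False.
  then (P | Q | ~V) forces V = False.
Set W = False.
  then (M | R | W) forces R = True.
Set N = False.
Set U = False.
Set G = True.
All clauses satisfied.

P = False, W = False, V = False, N = False, M = False, Q = False, C = False, U = False, R = True, G = True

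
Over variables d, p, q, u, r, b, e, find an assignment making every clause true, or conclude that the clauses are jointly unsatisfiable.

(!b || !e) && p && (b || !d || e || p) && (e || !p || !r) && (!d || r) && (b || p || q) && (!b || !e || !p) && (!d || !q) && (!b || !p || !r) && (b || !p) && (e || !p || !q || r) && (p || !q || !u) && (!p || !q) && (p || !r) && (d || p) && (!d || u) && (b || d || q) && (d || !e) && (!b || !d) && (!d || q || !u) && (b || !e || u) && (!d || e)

d = False, p = True, q = False, u = True, r = False, b = True, e = False

Unit clause (p) forces p = True.
In (b || !p) only b is left, so b = True.
In (!p || !q) only !q is left, so q = False.
In (!b || !d) only !d is left, so d = False.
In (!b || !e) only !e is left, so e = False.
In (e || !p || !r) only !r is left, so r = False.
Set u = True.
All clauses satisfied.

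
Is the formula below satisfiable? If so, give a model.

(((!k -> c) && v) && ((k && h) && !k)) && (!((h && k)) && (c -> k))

The formula is unsatisfiable.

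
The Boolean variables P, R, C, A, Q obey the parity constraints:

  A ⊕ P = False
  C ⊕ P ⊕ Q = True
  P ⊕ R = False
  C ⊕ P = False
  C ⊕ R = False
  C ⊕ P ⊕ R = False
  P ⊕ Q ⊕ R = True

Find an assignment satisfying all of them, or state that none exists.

P = False, R = False, C = False, A = False, Q = True

A ⊕ P = F ⊕ F = False ✓
C ⊕ P ⊕ Q = F ⊕ F ⊕ T = True ✓
P ⊕ R = F ⊕ F = False ✓
C ⊕ P = F ⊕ F = False ✓
C ⊕ R = F ⊕ F = False ✓
C ⊕ P ⊕ R = F ⊕ F ⊕ F = False ✓
P ⊕ Q ⊕ R = F ⊕ T ⊕ F = True ✓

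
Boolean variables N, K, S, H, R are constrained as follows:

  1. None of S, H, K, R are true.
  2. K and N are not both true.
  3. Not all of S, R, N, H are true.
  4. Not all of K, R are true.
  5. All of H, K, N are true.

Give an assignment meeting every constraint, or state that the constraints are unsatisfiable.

Unsatisfiable — no assignment works.

Case K = True:
  Constraint (1) is violated (K=T) — contradiction.
Case K = False:
  Constraint (5) is violated (K=F) — contradiction.
Both cases fail — unsatisfiable.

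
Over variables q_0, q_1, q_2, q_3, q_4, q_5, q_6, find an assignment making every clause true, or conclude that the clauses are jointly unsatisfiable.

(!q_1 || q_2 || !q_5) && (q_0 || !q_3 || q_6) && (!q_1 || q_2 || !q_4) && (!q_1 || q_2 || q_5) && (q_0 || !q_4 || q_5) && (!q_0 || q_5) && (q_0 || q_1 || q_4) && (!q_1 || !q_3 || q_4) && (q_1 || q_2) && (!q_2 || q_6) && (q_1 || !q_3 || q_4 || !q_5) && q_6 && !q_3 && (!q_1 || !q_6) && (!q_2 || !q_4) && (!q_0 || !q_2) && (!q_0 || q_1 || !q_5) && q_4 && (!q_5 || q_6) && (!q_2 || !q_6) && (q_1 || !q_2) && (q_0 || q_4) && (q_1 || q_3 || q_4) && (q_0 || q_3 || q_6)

Unsatisfiable — no assignment works.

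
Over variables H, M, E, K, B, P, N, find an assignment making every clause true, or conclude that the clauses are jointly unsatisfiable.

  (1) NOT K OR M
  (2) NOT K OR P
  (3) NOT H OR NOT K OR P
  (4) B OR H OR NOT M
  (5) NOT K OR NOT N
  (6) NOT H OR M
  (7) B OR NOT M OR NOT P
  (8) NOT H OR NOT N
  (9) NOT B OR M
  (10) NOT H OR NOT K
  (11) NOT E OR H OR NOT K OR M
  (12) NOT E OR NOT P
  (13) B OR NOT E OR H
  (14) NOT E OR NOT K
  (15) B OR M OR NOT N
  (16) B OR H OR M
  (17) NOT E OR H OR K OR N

H = True, M = True, E = True, K = False, B = True, P = False, N = False

Set H = True.
  then (NOT H OR M) forces M = True.
  then (NOT H OR NOT N) forces N = False.
  then (NOT H OR NOT K) forces K = False.
Set E = True.
  then (NOT E OR NOT P) forces P = False.
Set B = True.
All clauses satisfied.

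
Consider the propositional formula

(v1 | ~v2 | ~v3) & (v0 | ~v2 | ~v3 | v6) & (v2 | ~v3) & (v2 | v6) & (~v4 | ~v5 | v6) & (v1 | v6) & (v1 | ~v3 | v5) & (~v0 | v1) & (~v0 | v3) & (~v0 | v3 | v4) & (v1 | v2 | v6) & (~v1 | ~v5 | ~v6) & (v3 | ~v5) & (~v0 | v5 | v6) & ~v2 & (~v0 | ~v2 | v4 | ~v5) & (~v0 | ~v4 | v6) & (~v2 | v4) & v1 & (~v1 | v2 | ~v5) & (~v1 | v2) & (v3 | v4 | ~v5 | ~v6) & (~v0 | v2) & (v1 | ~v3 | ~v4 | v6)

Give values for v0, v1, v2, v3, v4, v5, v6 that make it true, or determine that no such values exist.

Unsatisfiable — no assignment works.

Case v1 = True:
  (~v2) forces v2 = False.
  Clause (~v1 | v2) is falsified — contradiction.
Case v1 = False:
  Clause (v1) is falsified — contradiction.
Both cases fail, so the formula is unsatisfiable.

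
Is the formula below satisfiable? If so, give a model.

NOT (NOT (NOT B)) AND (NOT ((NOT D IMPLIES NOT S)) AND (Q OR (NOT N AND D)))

D: False, N: True, Q: True, S: True, B: False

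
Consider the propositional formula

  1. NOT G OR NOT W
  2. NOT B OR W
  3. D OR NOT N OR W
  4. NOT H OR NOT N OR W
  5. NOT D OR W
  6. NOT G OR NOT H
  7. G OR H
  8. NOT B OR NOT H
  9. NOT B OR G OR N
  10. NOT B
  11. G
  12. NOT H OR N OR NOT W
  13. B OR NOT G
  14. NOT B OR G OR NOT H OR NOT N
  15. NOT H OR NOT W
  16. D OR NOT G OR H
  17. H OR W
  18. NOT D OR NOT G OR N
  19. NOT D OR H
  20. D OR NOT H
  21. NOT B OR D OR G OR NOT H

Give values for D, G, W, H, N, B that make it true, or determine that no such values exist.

Case B = True:
  Clause (NOT B) is falsified — contradiction.
Case B = False:
  (G) forces G = True.
  Clause (B OR NOT G) is falsified — contradiction.
Both cases fail, so the formula is unsatisfiable.

No satisfying assignment exists.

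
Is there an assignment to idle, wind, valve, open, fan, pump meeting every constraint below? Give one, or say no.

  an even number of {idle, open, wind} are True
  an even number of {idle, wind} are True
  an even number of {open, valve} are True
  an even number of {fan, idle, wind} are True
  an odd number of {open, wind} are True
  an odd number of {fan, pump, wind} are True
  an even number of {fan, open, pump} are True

idle=T, wind=T, valve=F, open=F, fan=F, pump=F

{idle, open, wind}: 2 true → even ✓
{idle, wind}: 2 true → even ✓
{open, valve}: 0 true → even ✓
{fan, idle, wind}: 2 true → even ✓
{open, wind}: 1 true → odd ✓
{fan, pump, wind}: 1 true → odd ✓
{fan, open, pump}: 0 true → even ✓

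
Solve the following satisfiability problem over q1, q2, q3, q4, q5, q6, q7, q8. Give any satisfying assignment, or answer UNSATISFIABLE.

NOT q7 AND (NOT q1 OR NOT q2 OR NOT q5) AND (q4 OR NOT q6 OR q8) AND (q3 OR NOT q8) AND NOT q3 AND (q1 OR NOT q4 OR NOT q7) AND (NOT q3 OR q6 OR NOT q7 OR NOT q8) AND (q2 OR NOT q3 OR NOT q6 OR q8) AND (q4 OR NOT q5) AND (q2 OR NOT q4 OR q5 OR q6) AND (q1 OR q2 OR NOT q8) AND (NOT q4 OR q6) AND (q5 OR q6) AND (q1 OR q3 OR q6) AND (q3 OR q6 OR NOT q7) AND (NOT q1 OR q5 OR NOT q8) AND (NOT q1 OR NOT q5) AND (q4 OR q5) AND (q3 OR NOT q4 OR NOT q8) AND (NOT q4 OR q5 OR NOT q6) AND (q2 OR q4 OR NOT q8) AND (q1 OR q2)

q1=F, q2=T, q3=F, q4=T, q5=T, q6=T, q7=F, q8=F

Unit clause (NOT q7) forces q7 = False.
Unit clause (NOT q3) forces q3 = False.
In (q3 OR NOT q8) only NOT q8 is left, so q8 = False.
Set q1 = False.
  then (q1 OR q3 OR q6) forces q6 = True.
  then (q1 OR q2) forces q2 = True.
  then (q4 OR NOT q6 OR q8) forces q4 = True.
  then (NOT q4 OR q5 OR NOT q6) forces q5 = True.
All clauses satisfied.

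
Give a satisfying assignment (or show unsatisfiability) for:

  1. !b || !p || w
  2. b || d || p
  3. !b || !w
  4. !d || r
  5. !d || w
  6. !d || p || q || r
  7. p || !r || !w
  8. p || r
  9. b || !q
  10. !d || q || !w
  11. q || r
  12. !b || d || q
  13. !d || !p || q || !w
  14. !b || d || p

b: False, p: True, w: False, d: False, q: False, r: True

Try b = True:
  (!b || !w) forces w = False.
  (!b || !p || w) forces p = False.
  (!d || w) forces d = False.
  clause (!b || d || p) is falsified — backtrack.
So b = False.
  then (b || !q) forces q = False.
  then (q || r) forces r = True.
Set p = True.
Set w = False.
  then (!d || w) forces d = False.
All clauses satisfied.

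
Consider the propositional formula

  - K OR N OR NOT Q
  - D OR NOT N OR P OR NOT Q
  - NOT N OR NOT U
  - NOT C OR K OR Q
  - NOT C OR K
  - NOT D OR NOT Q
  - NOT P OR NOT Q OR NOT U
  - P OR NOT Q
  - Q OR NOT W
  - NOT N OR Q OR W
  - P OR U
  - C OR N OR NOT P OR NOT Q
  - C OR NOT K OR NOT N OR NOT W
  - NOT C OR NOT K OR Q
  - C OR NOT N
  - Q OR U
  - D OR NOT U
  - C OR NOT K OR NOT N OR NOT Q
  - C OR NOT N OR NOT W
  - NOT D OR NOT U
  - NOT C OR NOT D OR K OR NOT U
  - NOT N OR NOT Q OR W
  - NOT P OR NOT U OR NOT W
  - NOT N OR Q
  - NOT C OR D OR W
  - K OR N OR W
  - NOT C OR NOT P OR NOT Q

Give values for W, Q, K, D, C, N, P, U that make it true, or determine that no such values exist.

Unsatisfiable

Case U = True:
  (NOT N OR NOT U) forces N = False.
  (D OR NOT U) forces D = True.
  Clause (NOT D OR NOT U) is falsified — contradiction.
Case U = False:
  (P OR U) forces P = True.
  (Q OR U) forces Q = True.
  (NOT D OR NOT Q) forces D = False.
  (NOT C OR NOT P OR NOT Q) forces C = False.
  (C OR N OR NOT P OR NOT Q) forces N = True.
  Clause (C OR NOT N) is falsified — contradiction.
Both cases fail, so the formula is unsatisfiable.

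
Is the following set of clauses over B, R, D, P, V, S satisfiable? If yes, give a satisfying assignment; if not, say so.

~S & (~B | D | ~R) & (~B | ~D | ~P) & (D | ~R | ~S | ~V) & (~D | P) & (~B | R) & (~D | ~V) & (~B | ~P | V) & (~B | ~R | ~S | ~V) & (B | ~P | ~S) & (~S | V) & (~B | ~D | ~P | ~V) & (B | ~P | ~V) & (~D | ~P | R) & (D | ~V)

Unit clause (~S) forces S = False.
Try B = True:
  (~B | R) forces R = True.
  (~B | D | ~R) forces D = True.
  (~B | ~D | ~P) forces P = False.
  clause (~D | P) is falsified — backtrack.
So B = False.
Set R = False.
Set D = False.
  then (D | ~V) forces V = False.
Set P = False.
All clauses satisfied.

B=F, R=F, D=F, P=F, V=F, S=F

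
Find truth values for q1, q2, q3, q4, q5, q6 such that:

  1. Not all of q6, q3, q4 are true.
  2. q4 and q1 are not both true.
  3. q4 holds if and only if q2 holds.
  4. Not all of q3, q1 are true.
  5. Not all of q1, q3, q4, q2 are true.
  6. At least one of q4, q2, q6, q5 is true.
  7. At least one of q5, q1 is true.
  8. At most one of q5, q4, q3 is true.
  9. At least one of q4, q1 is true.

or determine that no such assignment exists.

q1=T, q2=F, q3=F, q4=F, q5=T, q6=F

  (1) {q6, q3, q4}: 0/3 true — not all ✓
  (2) q4=F, q1=T — not both ✓
  (3) q4=F, q2=F — same ✓
  (4) {q3, q1}: 1/2 true — not all ✓
  (5) {q1, q3, q4, q2}: 1/4 true — not all ✓
  (6) {q4, q2, q6, q5}: 1 true — at least one ✓
  (7) {q5, q1}: 2 true — at least one ✓
  (8) {q5, q4, q3}: 1 true — at most one ✓
  (9) {q4, q1}: 1 true — at least one ✓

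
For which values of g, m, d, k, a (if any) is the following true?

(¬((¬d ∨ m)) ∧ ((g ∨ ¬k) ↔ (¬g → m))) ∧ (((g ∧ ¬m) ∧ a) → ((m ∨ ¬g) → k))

g: False, m: False, d: True, k: True, a: False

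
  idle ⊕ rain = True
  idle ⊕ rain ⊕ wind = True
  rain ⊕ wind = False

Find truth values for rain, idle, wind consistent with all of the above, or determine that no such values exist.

rain=F, idle=T, wind=F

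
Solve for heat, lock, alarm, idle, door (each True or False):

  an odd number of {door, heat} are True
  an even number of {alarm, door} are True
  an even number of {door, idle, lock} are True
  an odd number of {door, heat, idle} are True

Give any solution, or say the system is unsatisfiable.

heat = False; lock = True; alarm = True; idle = False; door = True

{door, heat}: 1 true → odd ✓
{alarm, door}: 2 true → even ✓
{door, idle, lock}: 2 true → even ✓
{door, heat, idle}: 1 true → odd ✓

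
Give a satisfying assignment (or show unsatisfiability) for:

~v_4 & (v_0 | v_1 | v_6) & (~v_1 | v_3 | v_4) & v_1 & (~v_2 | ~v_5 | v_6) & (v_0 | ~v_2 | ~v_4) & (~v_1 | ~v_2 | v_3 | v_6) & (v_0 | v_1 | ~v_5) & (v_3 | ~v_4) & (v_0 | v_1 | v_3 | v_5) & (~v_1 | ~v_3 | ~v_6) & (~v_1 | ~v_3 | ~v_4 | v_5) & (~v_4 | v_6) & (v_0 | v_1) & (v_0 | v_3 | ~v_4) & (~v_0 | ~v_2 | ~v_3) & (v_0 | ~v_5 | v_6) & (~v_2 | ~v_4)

v_0: False, v_1: True, v_2: False, v_3: True, v_4: False, v_5: False, v_6: False

Unit clause (~v_4) forces v_4 = False.
Unit clause (v_1) forces v_1 = True.
In (~v_1 | v_3 | v_4) only v_3 is left, so v_3 = True.
In (~v_1 | ~v_3 | ~v_6) only ~v_6 is left, so v_6 = False.
Set v_0 = False.
  then (v_0 | ~v_5 | v_6) forces v_5 = False.
Set v_2 = False.
All clauses satisfied.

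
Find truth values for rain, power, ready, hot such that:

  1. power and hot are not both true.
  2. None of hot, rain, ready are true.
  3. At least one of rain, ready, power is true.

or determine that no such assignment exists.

rain = False, power = True, ready = False, hot = False

  (1) power=T, hot=F — not both ✓
  (2) {hot, rain, ready}: 0 true — none ✓
  (3) {rain, ready, power}: 1 true — at least one ✓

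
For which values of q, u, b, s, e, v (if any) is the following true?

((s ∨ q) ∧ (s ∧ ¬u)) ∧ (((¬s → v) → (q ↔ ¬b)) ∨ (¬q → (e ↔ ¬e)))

q=F, u=F, b=T, s=T, e=F, v=F

  (s ∨ q) ∧ (s ∧ ¬u) = True
    s ∨ q = True
    s ∧ ¬u = True
      ¬u = True
  ((¬s → v) → (q ↔ ¬b)) ∨ (¬q → (e ↔ ¬e)) = True
    (¬s → v) → (q ↔ ¬b) = True
      ¬s → v = True
        ¬s = False
      q ↔ ¬b = True
        ¬b = False
    ¬q → (e ↔ ¬e) = False
      ¬q = True
      e ↔ ¬e = False
        ¬e = True
Both conjuncts True, so the formula holds.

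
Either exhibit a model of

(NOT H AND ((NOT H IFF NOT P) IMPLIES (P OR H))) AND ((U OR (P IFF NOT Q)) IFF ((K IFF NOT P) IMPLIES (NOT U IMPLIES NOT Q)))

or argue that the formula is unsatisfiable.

K=F, P=T, H=F, Q=F, U=F

  NOT H AND ((NOT H IFF NOT P) IMPLIES (P OR H)) = True
    NOT H = True
    (NOT H IFF NOT P) IMPLIES (P OR H) = True
      NOT H IFF NOT P = False
        NOT H = True
        NOT P = False
      P OR H = True
  (U OR (P IFF NOT Q)) IFF ((K IFF NOT P) IMPLIES (NOT U IMPLIES NOT Q)) = True
    U OR (P IFF NOT Q) = True
      P IFF NOT Q = True
        NOT Q = True
    (K IFF NOT P) IMPLIES (NOT U IMPLIES NOT Q) = True
      K IFF NOT P = True
        NOT P = False
      NOT U IMPLIES NOT Q = True
        NOT U = True
        NOT Q = True
Both conjuncts True, so the formula holds.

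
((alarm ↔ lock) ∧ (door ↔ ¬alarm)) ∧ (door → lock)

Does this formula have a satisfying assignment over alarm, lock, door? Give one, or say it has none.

alarm: True; lock: True; door: False

  (alarm ↔ lock) ∧ (door ↔ ¬alarm) = True
    alarm ↔ lock = True
    door ↔ ¬alarm = True
      ¬alarm = False
  door → lock = True
Both conjuncts True, so the formula holds.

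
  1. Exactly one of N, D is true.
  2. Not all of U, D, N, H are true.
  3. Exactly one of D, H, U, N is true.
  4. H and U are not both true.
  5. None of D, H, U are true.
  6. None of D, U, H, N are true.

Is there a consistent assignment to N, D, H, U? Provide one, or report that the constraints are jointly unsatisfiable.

Case N = True:
  Constraint (6) is violated (N=T) — contradiction.
Case N = False:
  (1) with N=F forces D = True.
  Constraint (5) is violated (D=T) — contradiction.
Both cases fail — unsatisfiable.

The formula is unsatisfiable.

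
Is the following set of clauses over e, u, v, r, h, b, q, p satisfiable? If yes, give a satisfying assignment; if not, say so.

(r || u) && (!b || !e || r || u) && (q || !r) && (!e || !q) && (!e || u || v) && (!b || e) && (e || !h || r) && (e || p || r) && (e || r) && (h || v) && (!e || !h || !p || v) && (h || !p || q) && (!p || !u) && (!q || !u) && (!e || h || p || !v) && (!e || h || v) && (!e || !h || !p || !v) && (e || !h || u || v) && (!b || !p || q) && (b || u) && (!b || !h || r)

e=T; u=T; v=T; r=F; h=T; b=F; q=F; p=F

Try e = False:
  (!b || e) forces b = False.
  (e || r) forces r = True.
  (q || !r) forces q = True.
  (!q || !u) forces u = False.
  clause (b || u) is falsified — backtrack.
So e = True.
  then (!e || !q) forces q = False.
  then (q || !r) forces r = False.
  then (r || u) forces u = True.
  then (!p || !u) forces p = False.
Set v = True.
  then (!e || h || p || !v) forces h = True.
  then (!b || !h || r) forces b = False.
All clauses satisfied.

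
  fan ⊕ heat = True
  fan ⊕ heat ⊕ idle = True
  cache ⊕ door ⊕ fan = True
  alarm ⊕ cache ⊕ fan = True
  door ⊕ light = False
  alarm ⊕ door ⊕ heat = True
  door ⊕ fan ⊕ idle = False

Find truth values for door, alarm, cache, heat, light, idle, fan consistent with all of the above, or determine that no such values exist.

door=F, alarm=F, cache=T, heat=T, light=F, idle=F, fan=F

fan ⊕ heat = F ⊕ T = True ✓
fan ⊕ heat ⊕ idle = F ⊕ T ⊕ F = True ✓
cache ⊕ door ⊕ fan = T ⊕ F ⊕ F = True ✓
alarm ⊕ cache ⊕ fan = F ⊕ T ⊕ F = True ✓
door ⊕ light = F ⊕ F = False ✓
alarm ⊕ door ⊕ heat = F ⊕ F ⊕ T = True ✓
door ⊕ fan ⊕ idle = F ⊕ F ⊕ F = False ✓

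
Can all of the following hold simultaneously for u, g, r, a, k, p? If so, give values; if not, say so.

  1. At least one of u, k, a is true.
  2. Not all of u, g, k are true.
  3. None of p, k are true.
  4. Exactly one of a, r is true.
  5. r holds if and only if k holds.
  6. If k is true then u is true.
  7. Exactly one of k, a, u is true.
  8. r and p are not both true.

u = False, g = False, r = False, a = True, k = False, p = False

  (1) {u, k, a}: 1 true — at least one ✓
  (2) {u, g, k}: 0/3 true — not all ✓
  (3) {p, k}: 0 true — none ✓
  (4) {a, r}: 1 true — exactly one ✓
  (5) r=F, k=F — same ✓
  (6) k=F ⇒ u: vacuous ✓
  (7) {k, a, u}: 1 true — exactly one ✓
  (8) r=F, p=F — not both ✓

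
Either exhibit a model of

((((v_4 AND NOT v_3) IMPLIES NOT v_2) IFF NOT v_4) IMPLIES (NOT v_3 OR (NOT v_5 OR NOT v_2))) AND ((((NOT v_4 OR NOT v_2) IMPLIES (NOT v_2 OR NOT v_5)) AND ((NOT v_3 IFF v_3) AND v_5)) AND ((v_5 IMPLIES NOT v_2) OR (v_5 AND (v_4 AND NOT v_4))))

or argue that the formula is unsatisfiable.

Unsatisfiable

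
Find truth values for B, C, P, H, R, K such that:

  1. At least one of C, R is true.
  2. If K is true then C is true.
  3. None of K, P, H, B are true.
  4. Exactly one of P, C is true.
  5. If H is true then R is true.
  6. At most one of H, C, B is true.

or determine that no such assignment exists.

B = False, C = True, P = False, H = False, R = False, K = False

  (1) {C, R}: 1 true — at least one ✓
  (2) K=F ⇒ C: vacuous ✓
  (3) {K, P, H, B}: 0 true — none ✓
  (4) {P, C}: 1 true — exactly one ✓
  (5) H=F ⇒ R: vacuous ✓
  (6) {H, C, B}: 1 true — at most one ✓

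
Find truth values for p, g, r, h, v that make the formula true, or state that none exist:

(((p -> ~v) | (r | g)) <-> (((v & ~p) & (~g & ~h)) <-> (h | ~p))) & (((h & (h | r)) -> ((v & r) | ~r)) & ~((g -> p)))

Case g = True: the formula simplifies to ~((h | ~p)) & (((h & (h | r)) -> ((v & r) | ~r)) & ~p).
  p = True: the conjunct ~p is False.
  p = False: the conjunct ~((h | ~p)) becomes ~((h | True)) = False.
Case g = False: the conjunct ~((g -> p)) becomes ~((False -> p)) = False.
Both cases fail — unsatisfiable.

The formula is unsatisfiable.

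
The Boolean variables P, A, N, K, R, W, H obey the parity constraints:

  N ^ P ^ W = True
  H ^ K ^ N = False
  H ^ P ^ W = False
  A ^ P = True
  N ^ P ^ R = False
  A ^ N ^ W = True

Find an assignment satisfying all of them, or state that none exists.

Adding constraints 1, 4, 6 mod 2: every variable appears an even number of times on the left, so the left side is 0.
But the right sides sum to 1 (mod 2). 0 ≠ 1 — the system is inconsistent.

No satisfying assignment exists.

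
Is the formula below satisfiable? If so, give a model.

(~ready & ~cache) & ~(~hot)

ready = False, hot = True, cache = False

  ~ready & ~cache = True
    ~ready = True
    ~cache = True
  ~(~hot) = True
    ~hot = False
Both conjuncts True, so the formula holds.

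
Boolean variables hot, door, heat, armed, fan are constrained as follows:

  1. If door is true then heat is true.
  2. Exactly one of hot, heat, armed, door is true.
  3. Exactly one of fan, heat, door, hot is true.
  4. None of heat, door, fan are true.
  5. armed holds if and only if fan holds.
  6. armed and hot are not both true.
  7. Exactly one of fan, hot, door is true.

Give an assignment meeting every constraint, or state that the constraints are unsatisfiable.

hot = True; door = False; heat = False; armed = False; fan = False

  (1) door=F ⇒ heat: vacuous ✓
  (2) {hot, heat, armed, door}: 1 true — exactly one ✓
  (3) {fan, heat, door, hot}: 1 true — exactly one ✓
  (4) {heat, door, fan}: 0 true — none ✓
  (5) armed=F, fan=F — same ✓
  (6) armed=F, hot=T — not both ✓
  (7) {fan, hot, door}: 1 true — exactly one ✓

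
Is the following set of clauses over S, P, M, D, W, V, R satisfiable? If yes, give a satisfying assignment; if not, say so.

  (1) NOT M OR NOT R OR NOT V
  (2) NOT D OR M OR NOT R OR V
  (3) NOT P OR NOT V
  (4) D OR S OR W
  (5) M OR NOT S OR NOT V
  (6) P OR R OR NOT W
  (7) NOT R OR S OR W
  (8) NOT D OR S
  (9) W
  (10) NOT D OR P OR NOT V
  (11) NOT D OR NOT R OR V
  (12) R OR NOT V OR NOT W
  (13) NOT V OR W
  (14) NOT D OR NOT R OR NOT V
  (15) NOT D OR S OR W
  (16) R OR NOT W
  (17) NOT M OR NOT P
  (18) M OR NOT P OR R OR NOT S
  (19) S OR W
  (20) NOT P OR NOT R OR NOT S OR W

Unit clause (W) forces W = True.
In (R OR NOT W) only R is left, so R = True.
Set S = True.
Set P = False.
Set M = True.
  then (NOT M OR NOT R OR NOT V) forces V = False.
  then (NOT D OR NOT R OR V) forces D = False.
All clauses satisfied.

S=T, P=F, M=T, D=F, W=T, V=F, R=T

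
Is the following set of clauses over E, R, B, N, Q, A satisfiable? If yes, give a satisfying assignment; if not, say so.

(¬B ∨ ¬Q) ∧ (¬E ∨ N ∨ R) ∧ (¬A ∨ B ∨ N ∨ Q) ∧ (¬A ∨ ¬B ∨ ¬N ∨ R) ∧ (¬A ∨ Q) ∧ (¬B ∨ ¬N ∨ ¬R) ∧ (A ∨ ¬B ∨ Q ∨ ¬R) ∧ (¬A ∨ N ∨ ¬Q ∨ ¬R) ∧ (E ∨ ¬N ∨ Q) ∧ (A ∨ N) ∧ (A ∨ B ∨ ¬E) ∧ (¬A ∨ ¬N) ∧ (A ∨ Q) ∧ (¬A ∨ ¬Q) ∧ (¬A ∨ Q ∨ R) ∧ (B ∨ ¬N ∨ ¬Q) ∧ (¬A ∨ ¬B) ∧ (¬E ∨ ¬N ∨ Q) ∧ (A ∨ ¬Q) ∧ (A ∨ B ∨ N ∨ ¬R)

Case Q = True:
  (¬B ∨ ¬Q) forces B = False.
  (¬A ∨ ¬Q) forces A = False.
  Clause (A ∨ ¬Q) is falsified — contradiction.
Case Q = False:
  (¬A ∨ Q) forces A = False.
  Clause (A ∨ Q) is falsified — contradiction.
Both cases fail, so the formula is unsatisfiable.

No satisfying assignment exists.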